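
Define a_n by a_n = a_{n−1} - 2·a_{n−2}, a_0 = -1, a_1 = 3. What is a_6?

With companion matrix B = [[1, -2], [1, 0]], [a_n, a_{n−1}]ᵀ = B·[a_{n−1}, a_{n−2}]ᵀ, so [a_6, a_5]ᵀ = B⁵·[a_1, a_0]ᵀ.
B⁵ = [[5, 2], [-1, 6]], giving [a_6, a_5]ᵀ = [[13], [-9]].

13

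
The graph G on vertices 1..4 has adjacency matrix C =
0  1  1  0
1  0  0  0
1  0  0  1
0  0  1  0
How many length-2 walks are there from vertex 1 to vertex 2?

0

The number of length-2 walks from vertex 1 to vertex 2 is entry (1,2) of C², where C is the adjacency matrix.
C² = [[2, 0, 0, 1], [0, 1, 1, 0], [0, 1, 2, 0], [1, 0, 0, 1]]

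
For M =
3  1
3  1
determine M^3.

[[48, 16], [48, 16]]

M^2 = [[12, 4], [12, 4]]
M^3 = [[48, 16], [48, 16]]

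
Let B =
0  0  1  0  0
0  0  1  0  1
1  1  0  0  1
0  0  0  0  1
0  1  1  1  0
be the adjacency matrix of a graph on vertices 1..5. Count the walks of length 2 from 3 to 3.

The number of length-2 walks from vertex 3 to vertex 3 is entry (3,3) of B², where B is the adjacency matrix.
B² = [[1, 1, 0, 0, 1], [1, 2, 1, 1, 1], [0, 1, 3, 1, 1], [0, 1, 1, 1, 0], [1, 1, 1, 0, 3]]

3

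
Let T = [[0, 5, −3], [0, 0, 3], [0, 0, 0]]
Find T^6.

[[0, 0, 0], [0, 0, 0], [0, 0, 0]]

T is strictly triangular, hence nilpotent: T^3 = 0, so T^6 = 0.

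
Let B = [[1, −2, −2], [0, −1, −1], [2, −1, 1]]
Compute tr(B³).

B² = [[−3, 2, −2], [−2, 2, 0], [4, −4, −2]]
B³ = [[−7, 6, 2], [−2, 2, 2], [0, −2, −6]]

−11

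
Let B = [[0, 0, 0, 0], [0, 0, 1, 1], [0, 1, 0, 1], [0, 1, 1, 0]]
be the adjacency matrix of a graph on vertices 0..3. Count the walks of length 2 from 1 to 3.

The number of length-2 walks from vertex 1 to vertex 3 is entry (1,3) of B^2, where B is the adjacency matrix.
B^2 = [[0, 0, 0, 0], [0, 2, 1, 1], [0, 1, 2, 1], [0, 1, 1, 2]]

1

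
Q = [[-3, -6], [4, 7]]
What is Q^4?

tr Q = 4 and det Q = 3, so the characteristic polynomial is λ² − (4)λ + (3) with roots 1 and 3.
Eigenvectors give P = [[3, -1], [-2, 1]] with P⁻¹ = [[1, 1], [2, 3]], and Q = P·diag(1, 3)·P⁻¹.
Then Q^4 = P·diag(1, 81)·P⁻¹ = [[3, -81], [-2, 81]] · [[1, 1], [2, 3]] = [[-159, -240], [160, 241]].

[[-159, -240], [160, 241]]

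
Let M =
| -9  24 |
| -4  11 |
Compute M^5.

tr M = 2 and det M = -3, so the characteristic polynomial is λ² − (2)λ + (-3) with roots 3 and -1.
Eigenvectors give P = [[-2, 3], [-1, 1]] with P⁻¹ = [[1, -3], [1, -2]], and M = P·diag(3, -1)·P⁻¹.
Then M^5 = P·diag(243, -1)·P⁻¹ = [[-486, -3], [-243, -1]] · [[1, -3], [1, -2]] = [[-489, 1464], [-244, 731]].

[[-489, 1464], [-244, 731]]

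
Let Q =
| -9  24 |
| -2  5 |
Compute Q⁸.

tr Q = -4 and det Q = 3, so the characteristic polynomial is λ² − (-4)λ + (3) with roots -3 and -1.
Eigenvectors give P = [[4, 3], [1, 1]] with P⁻¹ = [[1, -3], [-1, 4]], and Q = P·diag(-3, -1)·P⁻¹.
Then Q⁸ = P·diag(6561, 1)·P⁻¹ = [[26244, 3], [6561, 1]] · [[1, -3], [-1, 4]] = [[26241, -78720], [6560, -19679]].

[[26241, -78720], [6560, -19679]]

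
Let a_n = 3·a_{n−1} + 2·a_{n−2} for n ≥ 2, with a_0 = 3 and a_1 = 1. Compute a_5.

With companion matrix C = [[3, 2], [1, 0]], [a_n, a_{n−1}]ᵀ = C·[a_{n−1}, a_{n−2}]ᵀ, so [a_5, a_4]ᵀ = C⁴·[a_1, a_0]ᵀ.
C⁴ = [[139, 78], [39, 22]], giving [a_5, a_4]ᵀ = [[373], [105]].

373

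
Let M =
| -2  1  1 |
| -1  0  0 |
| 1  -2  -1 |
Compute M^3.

[[-7, 10, 7], [-4, 4, 3], [1, -5, -3]]

M^2 = [[4, -4, -3], [2, -1, -1], [-1, 3, 2]]
M^3 = [[-7, 10, 7], [-4, 4, 3], [1, -5, -3]]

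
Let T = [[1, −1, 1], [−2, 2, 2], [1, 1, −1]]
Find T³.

T² = [[4, −2, −2], [−4, 8, 0], [−2, 0, 4]]
T³ = [[6, −10, 2], [−20, 20, 12], [2, 6, −6]]

[[6, −10, 2], [−20, 20, 12], [2, 6, −6]]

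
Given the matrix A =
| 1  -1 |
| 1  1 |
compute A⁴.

[[-4, 0], [0, -4]]

A² = [[0, -2], [2, 0]]
A³ = [[-2, -2], [2, -2]]
A⁴ = [[-4, 0], [0, -4]]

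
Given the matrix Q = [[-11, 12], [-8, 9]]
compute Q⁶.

tr Q = -2 and det Q = -3, so the characteristic polynomial is λ² − (-2)λ + (-3) with roots -3 and 1.
Eigenvectors give P = [[3, 1], [2, 1]] with P⁻¹ = [[1, -1], [-2, 3]], and Q = P·diag(-3, 1)·P⁻¹.
Then Q⁶ = P·diag(729, 1)·P⁻¹ = [[2187, 1], [1458, 1]] · [[1, -1], [-2, 3]] = [[2185, -2184], [1456, -1455]].

[[2185, -2184], [1456, -1455]]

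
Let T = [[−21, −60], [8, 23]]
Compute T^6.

tr T = 2 and det T = −3, so the characteristic polynomial is λ² − (2)λ + (−3) with roots −1 and 3.
Eigenvectors give P = [[−3, 5], [1, −2]] with P⁻¹ = [[−2, −5], [−1, −3]], and T = P·diag(−1, 3)·P⁻¹.
Then T^6 = P·diag(1, 729)·P⁻¹ = [[−3, 3645], [1, −1458]] · [[−2, −5], [−1, −3]] = [[−3639, −10920], [1456, 4369]].

[[−3639, −10920], [1456, 4369]]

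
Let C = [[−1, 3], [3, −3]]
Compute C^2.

[[10, −12], [−12, 18]]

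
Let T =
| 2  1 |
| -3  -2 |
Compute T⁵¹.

T² = I (check: tr T = 0 and det T = -1), so T⁵¹ = T since 51 is odd.

[[2, 1], [-3, -2]]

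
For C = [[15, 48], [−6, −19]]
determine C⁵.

tr C = −4 and det C = 3, so the characteristic polynomial is λ² − (−4)λ + (3) with roots −1 and −3.
Eigenvectors give P = [[−3, −8], [1, 3]] with P⁻¹ = [[−3, −8], [1, 3]], and C = P·diag(−1, −3)·P⁻¹.
Then C⁵ = P·diag(−1, −243)·P⁻¹ = [[3, 1944], [−1, −729]] · [[−3, −8], [1, 3]] = [[1935, 5808], [−726, −2179]].

[[1935, 5808], [−726, −2179]]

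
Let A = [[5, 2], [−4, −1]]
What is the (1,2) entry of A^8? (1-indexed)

tr A = 4 and det A = 3, so the characteristic polynomial is λ² − (4)λ + (3) with roots 1 and 3.
Eigenvectors give P = [[−1, 1], [2, −1]] with P⁻¹ = [[1, 1], [2, 1]], and A = P·diag(1, 3)·P⁻¹.
Then A^8 = P·diag(1, 6561)·P⁻¹ = [[−1, 6561], [2, −6561]] · [[1, 1], [2, 1]] = [[13121, 6560], [−13120, −6559]].

6560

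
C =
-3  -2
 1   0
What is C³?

[[-15, -14], [7, 6]]

tr C = -3 and det C = 2, so the characteristic polynomial is λ² − (-3)λ + (2) with roots -1 and -2.
Eigenvectors give P = [[1, 2], [-1, -1]] with P⁻¹ = [[-1, -2], [1, 1]], and C = P·diag(-1, -2)·P⁻¹.
Then C³ = P·diag(-1, -8)·P⁻¹ = [[-1, -16], [1, 8]] · [[-1, -2], [1, 1]] = [[-15, -14], [7, 6]].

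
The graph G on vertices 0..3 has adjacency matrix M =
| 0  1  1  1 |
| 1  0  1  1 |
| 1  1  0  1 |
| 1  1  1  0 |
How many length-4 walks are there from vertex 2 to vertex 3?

The number of length-4 walks from vertex 2 to vertex 3 is entry (2,3) of M^4, where M is the adjacency matrix.
M^2 = [[3, 2, 2, 2], [2, 3, 2, 2], [2, 2, 3, 2], [2, 2, 2, 3]]
M^3 = [[6, 7, 7, 7], [7, 6, 7, 7], [7, 7, 6, 7], [7, 7, 7, 6]]
M^4 = [[21, 20, 20, 20], [20, 21, 20, 20], [20, 20, 21, 20], [20, 20, 20, 21]]

20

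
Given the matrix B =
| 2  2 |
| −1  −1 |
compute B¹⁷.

B² = B (a projection; rank 1, trace 1), so B¹⁷ = B.

[[2, 2], [−1, −1]]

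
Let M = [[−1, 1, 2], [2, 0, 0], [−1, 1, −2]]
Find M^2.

[[1, 1, −6], [−2, 2, 4], [5, −3, 2]]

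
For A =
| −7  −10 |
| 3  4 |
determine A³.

tr A = −3 and det A = 2, so the characteristic polynomial is λ² − (−3)λ + (2) with roots −2 and −1.
Eigenvectors give P = [[2, 5], [−1, −3]] with P⁻¹ = [[3, 5], [−1, −2]], and A = P·diag(−2, −1)·P⁻¹.
Then A³ = P·diag(−8, −1)·P⁻¹ = [[−16, −5], [8, 3]] · [[3, 5], [−1, −2]] = [[−43, −70], [21, 34]].

[[−43, −70], [21, 34]]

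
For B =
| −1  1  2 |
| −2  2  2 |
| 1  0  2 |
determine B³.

[[1, 3, 12], [0, 4, 12], [3, 3, 16]]

B² = [[1, 1, 4], [0, 2, 4], [1, 1, 6]]
B³ = [[1, 3, 12], [0, 4, 12], [3, 3, 16]]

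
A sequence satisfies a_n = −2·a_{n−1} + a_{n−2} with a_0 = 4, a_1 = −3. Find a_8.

1900

With companion matrix B = [[−2, 1], [1, 0]], [a_n, a_{n−1}]ᵀ = B·[a_{n−1}, a_{n−2}]ᵀ, so [a_8, a_7]ᵀ = B⁷·[a_1, a_0]ᵀ.
B⁷ = [[−408, 169], [169, −70]], giving [a_8, a_7]ᵀ = [[1900], [−787]].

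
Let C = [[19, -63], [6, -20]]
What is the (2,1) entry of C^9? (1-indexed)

1026

tr C = -1 and det C = -2, so the characteristic polynomial is λ² − (-1)λ + (-2) with roots -2 and 1.
Eigenvectors give P = [[-3, 7], [-1, 2]] with P⁻¹ = [[2, -7], [1, -3]], and C = P·diag(-2, 1)·P⁻¹.
Then C^9 = P·diag(-512, 1)·P⁻¹ = [[1536, 7], [512, 2]] · [[2, -7], [1, -3]] = [[3079, -10773], [1026, -3590]].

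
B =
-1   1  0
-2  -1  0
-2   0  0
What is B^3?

[[5, 1, 0], [-2, 5, 0], [2, 4, 0]]

B^2 = [[-1, -2, 0], [4, -1, 0], [2, -2, 0]]
B^3 = [[5, 1, 0], [-2, 5, 0], [2, 4, 0]]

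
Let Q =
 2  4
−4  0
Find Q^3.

Q^2 = [[−12, 8], [−8, −16]]
Q^3 = [[−56, −48], [48, −32]]

[[−56, −48], [48, −32]]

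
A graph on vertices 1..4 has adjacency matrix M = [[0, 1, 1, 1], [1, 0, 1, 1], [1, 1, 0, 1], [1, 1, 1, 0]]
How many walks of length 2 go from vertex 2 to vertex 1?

2

The number of length-2 walks from vertex 2 to vertex 1 is entry (2,1) of M^2, where M is the adjacency matrix.
M^2 = [[3, 2, 2, 2], [2, 3, 2, 2], [2, 2, 3, 2], [2, 2, 2, 3]]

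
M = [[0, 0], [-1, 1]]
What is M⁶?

[[0, 0], [-1, 1]]

M² = M (a projection; rank 1, trace 1), so M⁶ = M.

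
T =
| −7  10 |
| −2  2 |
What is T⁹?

tr T = −5 and det T = 6, so the characteristic polynomial is λ² − (−5)λ + (6) with roots −3 and −2.
Eigenvectors give P = [[5, 2], [2, 1]] with P⁻¹ = [[1, −2], [−2, 5]], and T = P·diag(−3, −2)·P⁻¹.
Then T⁹ = P·diag(−19683, −512)·P⁻¹ = [[−98415, −1024], [−39366, −512]] · [[1, −2], [−2, 5]] = [[−96367, 191710], [−38342, 76172]].

[[−96367, 191710], [−38342, 76172]]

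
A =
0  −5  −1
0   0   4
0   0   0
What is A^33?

A is strictly triangular, hence nilpotent: A^3 = 0, so A^33 = 0.

[[0, 0, 0], [0, 0, 0], [0, 0, 0]]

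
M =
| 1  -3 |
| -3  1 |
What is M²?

[[10, -6], [-6, 10]]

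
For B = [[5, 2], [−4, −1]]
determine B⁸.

tr B = 4 and det B = 3, so the characteristic polynomial is λ² − (4)λ + (3) with roots 3 and 1.
Eigenvectors give P = [[1, 1], [−1, −2]] with P⁻¹ = [[2, 1], [−1, −1]], and B = P·diag(3, 1)·P⁻¹.
Then B⁸ = P·diag(6561, 1)·P⁻¹ = [[6561, 1], [−6561, −2]] · [[2, 1], [−1, −1]] = [[13121, 6560], [−13120, −6559]].

[[13121, 6560], [−13120, −6559]]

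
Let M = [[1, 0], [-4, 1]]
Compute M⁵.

M = I + N where N = [[0, 0], [-4, 0]] is strictly lower-triangular, so N² = 0.
(I + N)⁵ = I + 5·N = [[1, 0], [-20, 1]].

[[1, 0], [-20, 1]]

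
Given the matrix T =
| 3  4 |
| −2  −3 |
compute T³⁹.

T² = I (check: tr T = 0 and det T = −1), so T³⁹ = T since 39 is odd.

[[3, 4], [−2, −3]]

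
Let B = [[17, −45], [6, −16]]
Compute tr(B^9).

511

tr B = 1 and det B = −2, so the characteristic polynomial is λ² − (1)λ + (−2) with roots −1 and 2.
Eigenvectors give P = [[−5, 3], [−2, 1]] with P⁻¹ = [[1, −3], [2, −5]], and B = P·diag(−1, 2)·P⁻¹.
Then B^9 = P·diag(−1, 512)·P⁻¹ = [[5, 1536], [2, 512]] · [[1, −3], [2, −5]] = [[3077, −7695], [1026, −2566]].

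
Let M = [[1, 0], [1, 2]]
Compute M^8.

[[1, 0], [255, 256]]

tr M = 3 and det M = 2, so the characteristic polynomial is λ² − (3)λ + (2) with roots 2 and 1.
Eigenvectors give P = [[0, −1], [1, 1]] with P⁻¹ = [[1, 1], [−1, 0]], and M = P·diag(2, 1)·P⁻¹.
Then M^8 = P·diag(256, 1)·P⁻¹ = [[0, −1], [256, 1]] · [[1, 1], [−1, 0]] = [[1, 0], [255, 256]].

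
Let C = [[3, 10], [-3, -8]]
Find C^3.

[[87, 190], [-57, -122]]

tr C = -5 and det C = 6, so the characteristic polynomial is λ² − (-5)λ + (6) with roots -2 and -3.
Eigenvectors give P = [[-2, -5], [1, 3]] with P⁻¹ = [[-3, -5], [1, 2]], and C = P·diag(-2, -3)·P⁻¹.
Then C^3 = P·diag(-8, -27)·P⁻¹ = [[16, 135], [-8, -81]] · [[-3, -5], [1, 2]] = [[87, 190], [-57, -122]].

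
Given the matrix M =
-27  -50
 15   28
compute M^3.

tr M = 1 and det M = -6, so the characteristic polynomial is λ² − (1)λ + (-6) with roots -2 and 3.
Eigenvectors give P = [[-2, 5], [1, -3]] with P⁻¹ = [[-3, -5], [-1, -2]], and M = P·diag(-2, 3)·P⁻¹.
Then M^3 = P·diag(-8, 27)·P⁻¹ = [[16, 135], [-8, -81]] · [[-3, -5], [-1, -2]] = [[-183, -350], [105, 202]].

[[-183, -350], [105, 202]]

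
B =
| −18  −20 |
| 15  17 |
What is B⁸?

[[25476, 25220], [−18915, −18659]]

tr B = −1 and det B = −6, so the characteristic polynomial is λ² − (−1)λ + (−6) with roots 2 and −3.
Eigenvectors give P = [[−1, 4], [1, −3]] with P⁻¹ = [[3, 4], [1, 1]], and B = P·diag(2, −3)·P⁻¹.
Then B⁸ = P·diag(256, 6561)·P⁻¹ = [[−256, 26244], [256, −19683]] · [[3, 4], [1, 1]] = [[25476, 25220], [−18915, −18659]].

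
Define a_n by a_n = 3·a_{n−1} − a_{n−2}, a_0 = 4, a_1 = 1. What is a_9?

−1364

With companion matrix T = [[3, −1], [1, 0]], [a_n, a_{n−1}]ᵀ = T·[a_{n−1}, a_{n−2}]ᵀ, so [a_9, a_8]ᵀ = T^8·[a_1, a_0]ᵀ.
T^8 = [[2584, −987], [987, −377]], giving [a_9, a_8]ᵀ = [[−1364], [−521]].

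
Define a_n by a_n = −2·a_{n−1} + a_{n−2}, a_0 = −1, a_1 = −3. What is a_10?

With companion matrix B = [[−2, 1], [1, 0]], [a_n, a_{n−1}]ᵀ = B·[a_{n−1}, a_{n−2}]ᵀ, so [a_10, a_9]ᵀ = B⁹·[a_1, a_0]ᵀ.
B⁹ = [[−2378, 985], [985, −408]], giving [a_10, a_9]ᵀ = [[6149], [−2547]].

6149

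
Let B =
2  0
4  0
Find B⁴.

[[16, 0], [32, 0]]

B² = [[4, 0], [8, 0]]
B³ = [[8, 0], [16, 0]]
B⁴ = [[16, 0], [32, 0]]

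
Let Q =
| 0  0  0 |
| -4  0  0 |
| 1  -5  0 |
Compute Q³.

[[0, 0, 0], [0, 0, 0], [0, 0, 0]]

Q is strictly triangular, hence nilpotent: Q³ = 0, so Q³ = 0.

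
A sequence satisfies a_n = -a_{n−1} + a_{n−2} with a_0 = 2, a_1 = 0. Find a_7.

With companion matrix T = [[-1, 1], [1, 0]], [a_n, a_{n−1}]ᵀ = T·[a_{n−1}, a_{n−2}]ᵀ, so [a_7, a_6]ᵀ = T⁶·[a_1, a_0]ᵀ.
T⁶ = [[13, -8], [-8, 5]], giving [a_7, a_6]ᵀ = [[-16], [10]].

-16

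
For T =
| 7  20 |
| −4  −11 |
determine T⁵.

tr T = −4 and det T = 3, so the characteristic polynomial is λ² − (−4)λ + (3) with roots −3 and −1.
Eigenvectors give P = [[2, −5], [−1, 2]] with P⁻¹ = [[−2, −5], [−1, −2]], and T = P·diag(−3, −1)·P⁻¹.
Then T⁵ = P·diag(−243, −1)·P⁻¹ = [[−486, 5], [243, −2]] · [[−2, −5], [−1, −2]] = [[967, 2420], [−484, −1211]].

[[967, 2420], [−484, −1211]]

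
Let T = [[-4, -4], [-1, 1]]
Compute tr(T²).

25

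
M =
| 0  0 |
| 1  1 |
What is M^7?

[[0, 0], [1, 1]]

M² = M (a projection; rank 1, trace 1), so M^7 = M.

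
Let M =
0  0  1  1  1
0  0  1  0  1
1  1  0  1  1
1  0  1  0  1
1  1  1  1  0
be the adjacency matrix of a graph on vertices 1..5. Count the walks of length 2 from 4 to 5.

2

The number of length-2 walks from vertex 4 to vertex 5 is entry (4,5) of M², where M is the adjacency matrix.
M² = [[3, 2, 2, 2, 2], [2, 2, 1, 2, 1], [2, 1, 4, 2, 3], [2, 2, 2, 3, 2], [2, 1, 3, 2, 4]]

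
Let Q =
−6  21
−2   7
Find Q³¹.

Q² = Q (a projection; rank 1, trace 1), so Q³¹ = Q.

[[−6, 21], [−2, 7]]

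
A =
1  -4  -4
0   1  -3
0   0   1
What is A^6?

A = I + N where N = [[0, -4, -4], [0, 0, -3], [0, 0, 0]] is strictly upper-triangular, so N^3 = 0.
(I + N)^6 = I + 6·N + 15·N^2 = [[1, -24, 156], [0, 1, -18], [0, 0, 1]].

[[1, -24, 156], [0, 1, -18], [0, 0, 1]]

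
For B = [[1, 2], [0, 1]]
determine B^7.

B = I + N where N = [[0, 2], [0, 0]] is strictly upper-triangular, so N^2 = 0.
(I + N)^7 = I + 7·N = [[1, 14], [0, 1]].

[[1, 14], [0, 1]]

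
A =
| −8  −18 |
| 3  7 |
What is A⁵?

tr A = −1 and det A = −2, so the characteristic polynomial is λ² − (−1)λ + (−2) with roots −2 and 1.
Eigenvectors give P = [[3, 2], [−1, −1]] with P⁻¹ = [[1, 2], [−1, −3]], and A = P·diag(−2, 1)·P⁻¹.
Then A⁵ = P·diag(−32, 1)·P⁻¹ = [[−96, 2], [32, −1]] · [[1, 2], [−1, −3]] = [[−98, −198], [33, 67]].

[[−98, −198], [33, 67]]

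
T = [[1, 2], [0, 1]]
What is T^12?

T = I + N where N = [[0, 2], [0, 0]] is strictly upper-triangular, so N^2 = 0.
(I + N)^12 = I + 12·N = [[1, 24], [0, 1]].

[[1, 24], [0, 1]]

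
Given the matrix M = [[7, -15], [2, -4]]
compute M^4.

[[91, -225], [30, -74]]

tr M = 3 and det M = 2, so the characteristic polynomial is λ² − (3)λ + (2) with roots 1 and 2.
Eigenvectors give P = [[-5, 3], [-2, 1]] with P⁻¹ = [[1, -3], [2, -5]], and M = P·diag(1, 2)·P⁻¹.
Then M^4 = P·diag(1, 16)·P⁻¹ = [[-5, 48], [-2, 16]] · [[1, -3], [2, -5]] = [[91, -225], [30, -74]].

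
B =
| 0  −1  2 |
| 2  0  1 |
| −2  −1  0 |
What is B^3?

B^2 = [[−6, −2, −1], [−2, −3, 4], [−2, 2, −5]]
B^3 = [[−2, 7, −14], [−14, −2, −7], [14, 7, −2]]

[[−2, 7, −14], [−14, −2, −7], [14, 7, −2]]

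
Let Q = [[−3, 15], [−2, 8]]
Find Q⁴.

[[−309, 975], [−130, 406]]

tr Q = 5 and det Q = 6, so the characteristic polynomial is λ² − (5)λ + (6) with roots 3 and 2.
Eigenvectors give P = [[−5, 3], [−2, 1]] with P⁻¹ = [[1, −3], [2, −5]], and Q = P·diag(3, 2)·P⁻¹.
Then Q⁴ = P·diag(81, 16)·P⁻¹ = [[−405, 48], [−162, 16]] · [[1, −3], [2, −5]] = [[−309, 975], [−130, 406]].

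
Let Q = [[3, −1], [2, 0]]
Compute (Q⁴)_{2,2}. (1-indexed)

tr Q = 3 and det Q = 2, so the characteristic polynomial is λ² − (3)λ + (2) with roots 2 and 1.
Eigenvectors give P = [[1, 1], [1, 2]] with P⁻¹ = [[2, −1], [−1, 1]], and Q = P·diag(2, 1)·P⁻¹.
Then Q⁴ = P·diag(16, 1)·P⁻¹ = [[16, 1], [16, 2]] · [[2, −1], [−1, 1]] = [[31, −15], [30, −14]].

−14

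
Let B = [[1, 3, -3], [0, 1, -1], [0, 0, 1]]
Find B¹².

[[1, 36, -234], [0, 1, -12], [0, 0, 1]]

B = I + N where N = [[0, 3, -3], [0, 0, -1], [0, 0, 0]] is strictly upper-triangular, so N³ = 0.
(I + N)¹² = I + 12·N + 66·N² = [[1, 36, -234], [0, 1, -12], [0, 0, 1]].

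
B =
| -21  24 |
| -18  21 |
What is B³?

[[-189, 216], [-162, 189]]

tr B = 0 and det B = -9, so the characteristic polynomial is λ² − (0)λ + (-9) with roots 3 and -3.
Eigenvectors give P = [[-1, -4], [-1, -3]] with P⁻¹ = [[3, -4], [-1, 1]], and B = P·diag(3, -3)·P⁻¹.
Then B³ = P·diag(27, -27)·P⁻¹ = [[-27, 108], [-27, 81]] · [[3, -4], [-1, 1]] = [[-189, 216], [-162, 189]].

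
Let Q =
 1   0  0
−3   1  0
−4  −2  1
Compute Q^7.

[[1, 0, 0], [−21, 1, 0], [98, −14, 1]]

Q = I + N where N = [[0, 0, 0], [−3, 0, 0], [−4, −2, 0]] is strictly lower-triangular, so N^3 = 0.
(I + N)^7 = I + 7·N + 21·N^2 = [[1, 0, 0], [−21, 1, 0], [98, −14, 1]].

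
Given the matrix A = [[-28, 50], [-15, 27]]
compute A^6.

tr A = -1 and det A = -6, so the characteristic polynomial is λ² − (-1)λ + (-6) with roots -3 and 2.
Eigenvectors give P = [[2, -5], [1, -3]] with P⁻¹ = [[3, -5], [1, -2]], and A = P·diag(-3, 2)·P⁻¹.
Then A^6 = P·diag(729, 64)·P⁻¹ = [[1458, -320], [729, -192]] · [[3, -5], [1, -2]] = [[4054, -6650], [1995, -3261]].

[[4054, -6650], [1995, -3261]]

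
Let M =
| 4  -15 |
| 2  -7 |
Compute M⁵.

[[154, -465], [62, -187]]

tr M = -3 and det M = 2, so the characteristic polynomial is λ² − (-3)λ + (2) with roots -1 and -2.
Eigenvectors give P = [[3, -5], [1, -2]] with P⁻¹ = [[2, -5], [1, -3]], and M = P·diag(-1, -2)·P⁻¹.
Then M⁵ = P·diag(-1, -32)·P⁻¹ = [[-3, 160], [-1, 64]] · [[2, -5], [1, -3]] = [[154, -465], [62, -187]].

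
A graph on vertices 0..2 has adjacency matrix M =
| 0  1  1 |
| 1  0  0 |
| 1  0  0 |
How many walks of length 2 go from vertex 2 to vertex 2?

1

The number of length-2 walks from vertex 2 to vertex 2 is entry (2,2) of M², where M is the adjacency matrix.
M² = [[2, 0, 0], [0, 1, 1], [0, 1, 1]]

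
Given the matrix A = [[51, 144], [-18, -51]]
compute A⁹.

tr A = 0 and det A = -9, so the characteristic polynomial is λ² − (0)λ + (-9) with roots 3 and -3.
Eigenvectors give P = [[-3, -8], [1, 3]] with P⁻¹ = [[-3, -8], [1, 3]], and A = P·diag(3, -3)·P⁻¹.
Then A⁹ = P·diag(19683, -19683)·P⁻¹ = [[-59049, 157464], [19683, -59049]] · [[-3, -8], [1, 3]] = [[334611, 944784], [-118098, -334611]].

[[334611, 944784], [-118098, -334611]]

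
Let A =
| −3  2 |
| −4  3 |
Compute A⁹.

A² = I (check: tr A = 0 and det A = −1), so A⁹ = A since 9 is odd.

[[−3, 2], [−4, 3]]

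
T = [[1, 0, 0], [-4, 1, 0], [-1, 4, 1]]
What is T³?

T = I + N where N = [[0, 0, 0], [-4, 0, 0], [-1, 4, 0]] is strictly lower-triangular, so N³ = 0.
(I + N)³ = I + 3·N + 3·N² = [[1, 0, 0], [-12, 1, 0], [-51, 12, 1]].

[[1, 0, 0], [-12, 1, 0], [-51, 12, 1]]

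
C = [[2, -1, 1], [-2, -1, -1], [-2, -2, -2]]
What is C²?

[[4, -3, 1], [0, 5, 1], [4, 8, 4]]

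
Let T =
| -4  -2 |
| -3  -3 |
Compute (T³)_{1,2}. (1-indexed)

-86

T² = [[22, 14], [21, 15]]
T³ = [[-130, -86], [-129, -87]]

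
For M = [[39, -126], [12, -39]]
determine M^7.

tr M = 0 and det M = -9, so the characteristic polynomial is λ² − (0)λ + (-9) with roots 3 and -3.
Eigenvectors give P = [[7, 3], [2, 1]] with P⁻¹ = [[1, -3], [-2, 7]], and M = P·diag(3, -3)·P⁻¹.
Then M^7 = P·diag(2187, -2187)·P⁻¹ = [[15309, -6561], [4374, -2187]] · [[1, -3], [-2, 7]] = [[28431, -91854], [8748, -28431]].

[[28431, -91854], [8748, -28431]]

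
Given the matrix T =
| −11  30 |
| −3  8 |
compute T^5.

[[−311, 930], [−93, 278]]

tr T = −3 and det T = 2, so the characteristic polynomial is λ² − (−3)λ + (2) with roots −2 and −1.
Eigenvectors give P = [[10, 3], [3, 1]] with P⁻¹ = [[1, −3], [−3, 10]], and T = P·diag(−2, −1)·P⁻¹.
Then T^5 = P·diag(−32, −1)·P⁻¹ = [[−320, −3], [−96, −1]] · [[1, −3], [−3, 10]] = [[−311, 930], [−93, 278]].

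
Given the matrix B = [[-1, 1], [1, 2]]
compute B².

[[2, 1], [1, 5]]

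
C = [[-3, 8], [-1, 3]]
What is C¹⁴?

[[1, 0], [0, 1]]

C² = I (check: tr C = 0 and det C = -1), so C¹⁴ = I since 14 is even.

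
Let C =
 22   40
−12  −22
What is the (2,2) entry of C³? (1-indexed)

tr C = 0 and det C = −4, so the characteristic polynomial is λ² − (0)λ + (−4) with roots 2 and −2.
Eigenvectors give P = [[−2, −5], [1, 3]] with P⁻¹ = [[−3, −5], [1, 2]], and C = P·diag(2, −2)·P⁻¹.
Then C³ = P·diag(8, −8)·P⁻¹ = [[−16, 40], [8, −24]] · [[−3, −5], [1, 2]] = [[88, 160], [−48, −88]].

−88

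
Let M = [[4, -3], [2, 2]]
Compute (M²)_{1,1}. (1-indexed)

10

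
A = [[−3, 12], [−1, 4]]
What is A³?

[[−3, 12], [−1, 4]]

A² = A (a projection; rank 1, trace 1), so A³ = A.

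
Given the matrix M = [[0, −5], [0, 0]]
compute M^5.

M is strictly triangular, hence nilpotent: M^2 = 0, so M^5 = 0.

[[0, 0], [0, 0]]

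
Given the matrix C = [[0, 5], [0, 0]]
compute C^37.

C is strictly triangular, hence nilpotent: C^2 = 0, so C^37 = 0.

[[0, 0], [0, 0]]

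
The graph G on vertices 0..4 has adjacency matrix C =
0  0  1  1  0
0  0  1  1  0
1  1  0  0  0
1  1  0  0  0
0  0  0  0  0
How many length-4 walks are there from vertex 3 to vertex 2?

The number of length-4 walks from vertex 3 to vertex 2 is entry (3,2) of C⁴, where C is the adjacency matrix.
C² = [[2, 2, 0, 0, 0], [2, 2, 0, 0, 0], [0, 0, 2, 2, 0], [0, 0, 2, 2, 0], [0, 0, 0, 0, 0]]
C³ = [[0, 0, 4, 4, 0], [0, 0, 4, 4, 0], [4, 4, 0, 0, 0], [4, 4, 0, 0, 0], [0, 0, 0, 0, 0]]
C⁴ = [[8, 8, 0, 0, 0], [8, 8, 0, 0, 0], [0, 0, 8, 8, 0], [0, 0, 8, 8, 0], [0, 0, 0, 0, 0]]

8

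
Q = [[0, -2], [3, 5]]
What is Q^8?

tr Q = 5 and det Q = 6, so the characteristic polynomial is λ² − (5)λ + (6) with roots 2 and 3.
Eigenvectors give P = [[-1, -2], [1, 3]] with P⁻¹ = [[-3, -2], [1, 1]], and Q = P·diag(2, 3)·P⁻¹.
Then Q^8 = P·diag(256, 6561)·P⁻¹ = [[-256, -13122], [256, 19683]] · [[-3, -2], [1, 1]] = [[-12354, -12610], [18915, 19171]].

[[-12354, -12610], [18915, 19171]]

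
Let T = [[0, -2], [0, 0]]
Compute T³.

[[0, 0], [0, 0]]

T is strictly triangular, hence nilpotent: T² = 0, so T³ = 0.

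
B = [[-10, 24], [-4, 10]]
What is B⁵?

tr B = 0 and det B = -4, so the characteristic polynomial is λ² − (0)λ + (-4) with roots -2 and 2.
Eigenvectors give P = [[-3, -2], [-1, -1]] with P⁻¹ = [[-1, 2], [1, -3]], and B = P·diag(-2, 2)·P⁻¹.
Then B⁵ = P·diag(-32, 32)·P⁻¹ = [[96, -64], [32, -32]] · [[-1, 2], [1, -3]] = [[-160, 384], [-64, 160]].

[[-160, 384], [-64, 160]]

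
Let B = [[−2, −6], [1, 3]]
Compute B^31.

B² = B (a projection; rank 1, trace 1), so B^31 = B.

[[−2, −6], [1, 3]]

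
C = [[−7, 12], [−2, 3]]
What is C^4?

[[241, −480], [80, −159]]

tr C = −4 and det C = 3, so the characteristic polynomial is λ² − (−4)λ + (3) with roots −1 and −3.
Eigenvectors give P = [[2, 3], [1, 1]] with P⁻¹ = [[−1, 3], [1, −2]], and C = P·diag(−1, −3)·P⁻¹.
Then C^4 = P·diag(1, 81)·P⁻¹ = [[2, 243], [1, 81]] · [[−1, 3], [1, −2]] = [[241, −480], [80, −159]].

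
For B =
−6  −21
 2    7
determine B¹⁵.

[[−6, −21], [2, 7]]

B² = B (a projection; rank 1, trace 1), so B¹⁵ = B.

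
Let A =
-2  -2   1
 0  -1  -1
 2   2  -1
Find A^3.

A^2 = [[6, 8, -1], [-2, -1, 2], [-6, -8, 1]]
A^3 = [[-14, -22, -1], [8, 9, -3], [14, 22, 1]]

[[-14, -22, -1], [8, 9, -3], [14, 22, 1]]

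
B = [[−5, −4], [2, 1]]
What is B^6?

tr B = −4 and det B = 3, so the characteristic polynomial is λ² − (−4)λ + (3) with roots −1 and −3.
Eigenvectors give P = [[1, 2], [−1, −1]] with P⁻¹ = [[−1, −2], [1, 1]], and B = P·diag(−1, −3)·P⁻¹.
Then B^6 = P·diag(1, 729)·P⁻¹ = [[1, 1458], [−1, −729]] · [[−1, −2], [1, 1]] = [[1457, 1456], [−728, −727]].

[[1457, 1456], [−728, −727]]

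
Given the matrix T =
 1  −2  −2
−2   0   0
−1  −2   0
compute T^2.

[[7, 2, −2], [−2, 4, 4], [3, 2, 2]]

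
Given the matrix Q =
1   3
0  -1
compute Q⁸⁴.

[[1, 0], [0, 1]]

Q² = I (check: tr Q = 0 and det Q = -1), so Q⁸⁴ = I since 84 is even.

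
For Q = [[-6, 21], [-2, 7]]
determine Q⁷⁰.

[[-6, 21], [-2, 7]]

Q² = Q (a projection; rank 1, trace 1), so Q⁷⁰ = Q.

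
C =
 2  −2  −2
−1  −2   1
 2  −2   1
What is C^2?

[[2, 4, −8], [2, 4, 1], [8, −2, −5]]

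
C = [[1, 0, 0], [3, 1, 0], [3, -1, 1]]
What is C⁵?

[[1, 0, 0], [15, 1, 0], [-15, -5, 1]]

C = I + N where N = [[0, 0, 0], [3, 0, 0], [3, -1, 0]] is strictly lower-triangular, so N³ = 0.
(I + N)⁵ = I + 5·N + 10·N² = [[1, 0, 0], [15, 1, 0], [-15, -5, 1]].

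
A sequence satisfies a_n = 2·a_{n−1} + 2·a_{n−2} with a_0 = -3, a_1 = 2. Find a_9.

With companion matrix B = [[2, 2], [1, 0]], [a_n, a_{n−1}]ᵀ = B·[a_{n−1}, a_{n−2}]ᵀ, so [a_9, a_8]ᵀ = B⁸·[a_1, a_0]ᵀ.
B⁸ = [[2448, 1792], [896, 656]], giving [a_9, a_8]ᵀ = [[-480], [-176]].

-480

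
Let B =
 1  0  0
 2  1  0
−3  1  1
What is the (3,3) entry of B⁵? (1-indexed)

B = I + N where N = [[0, 0, 0], [2, 0, 0], [−3, 1, 0]] is strictly lower-triangular, so N³ = 0.
(I + N)⁵ = I + 5·N + 10·N² = [[1, 0, 0], [10, 1, 0], [5, 5, 1]].

1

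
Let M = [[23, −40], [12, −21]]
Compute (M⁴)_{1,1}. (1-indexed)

481

tr M = 2 and det M = −3, so the characteristic polynomial is λ² − (2)λ + (−3) with roots −1 and 3.
Eigenvectors give P = [[−5, 2], [−3, 1]] with P⁻¹ = [[1, −2], [3, −5]], and M = P·diag(−1, 3)·P⁻¹.
Then M⁴ = P·diag(1, 81)·P⁻¹ = [[−5, 162], [−3, 81]] · [[1, −2], [3, −5]] = [[481, −800], [240, −399]].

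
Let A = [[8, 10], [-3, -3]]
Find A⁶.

tr A = 5 and det A = 6, so the characteristic polynomial is λ² − (5)λ + (6) with roots 2 and 3.
Eigenvectors give P = [[-5, -2], [3, 1]] with P⁻¹ = [[1, 2], [-3, -5]], and A = P·diag(2, 3)·P⁻¹.
Then A⁶ = P·diag(64, 729)·P⁻¹ = [[-320, -1458], [192, 729]] · [[1, 2], [-3, -5]] = [[4054, 6650], [-1995, -3261]].

[[4054, 6650], [-1995, -3261]]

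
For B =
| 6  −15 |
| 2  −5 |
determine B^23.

[[6, −15], [2, −5]]

B² = B (a projection; rank 1, trace 1), so B^23 = B.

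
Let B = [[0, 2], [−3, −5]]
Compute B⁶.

tr B = −5 and det B = 6, so the characteristic polynomial is λ² − (−5)λ + (6) with roots −3 and −2.
Eigenvectors give P = [[−2, −1], [3, 1]] with P⁻¹ = [[1, 1], [−3, −2]], and B = P·diag(−3, −2)·P⁻¹.
Then B⁶ = P·diag(729, 64)·P⁻¹ = [[−1458, −64], [2187, 64]] · [[1, 1], [−3, −2]] = [[−1266, −1330], [1995, 2059]].

[[−1266, −1330], [1995, 2059]]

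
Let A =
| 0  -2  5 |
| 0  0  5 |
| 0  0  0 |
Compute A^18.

[[0, 0, 0], [0, 0, 0], [0, 0, 0]]

A is strictly triangular, hence nilpotent: A^3 = 0, so A^18 = 0.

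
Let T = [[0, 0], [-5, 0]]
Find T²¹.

[[0, 0], [0, 0]]

T is strictly triangular, hence nilpotent: T² = 0, so T²¹ = 0.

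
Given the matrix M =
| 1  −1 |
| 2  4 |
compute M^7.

tr M = 5 and det M = 6, so the characteristic polynomial is λ² − (5)λ + (6) with roots 3 and 2.
Eigenvectors give P = [[−1, −1], [2, 1]] with P⁻¹ = [[1, 1], [−2, −1]], and M = P·diag(3, 2)·P⁻¹.
Then M^7 = P·diag(2187, 128)·P⁻¹ = [[−2187, −128], [4374, 128]] · [[1, 1], [−2, −1]] = [[−1931, −2059], [4118, 4246]].

[[−1931, −2059], [4118, 4246]]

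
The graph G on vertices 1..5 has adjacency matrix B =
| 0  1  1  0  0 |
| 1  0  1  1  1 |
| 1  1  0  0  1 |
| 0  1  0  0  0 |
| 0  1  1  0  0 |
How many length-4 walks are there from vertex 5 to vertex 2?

The number of length-4 walks from vertex 5 to vertex 2 is entry (5,2) of B^4, where B is the adjacency matrix.
B^2 = [[2, 1, 1, 1, 2], [1, 4, 2, 0, 1], [1, 2, 3, 1, 1], [1, 0, 1, 1, 1], [2, 1, 1, 1, 2]]
B^3 = [[2, 6, 5, 1, 2], [6, 4, 6, 4, 6], [5, 6, 4, 2, 5], [1, 4, 2, 0, 1], [2, 6, 5, 1, 2]]
B^4 = [[11, 10, 10, 6, 11], [10, 22, 16, 4, 10], [10, 16, 16, 6, 10], [6, 4, 6, 4, 6], [11, 10, 10, 6, 11]]

10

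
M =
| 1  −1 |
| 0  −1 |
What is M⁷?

M² = I (check: tr M = 0 and det M = −1), so M⁷ = M since 7 is odd.

[[1, −1], [0, −1]]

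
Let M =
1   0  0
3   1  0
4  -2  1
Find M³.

[[1, 0, 0], [9, 1, 0], [-6, -6, 1]]

M = I + N where N = [[0, 0, 0], [3, 0, 0], [4, -2, 0]] is strictly lower-triangular, so N³ = 0.
(I + N)³ = I + 3·N + 3·N² = [[1, 0, 0], [9, 1, 0], [-6, -6, 1]].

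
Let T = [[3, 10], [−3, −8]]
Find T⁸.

tr T = −5 and det T = 6, so the characteristic polynomial is λ² − (−5)λ + (6) with roots −2 and −3.
Eigenvectors give P = [[−2, −5], [1, 3]] with P⁻¹ = [[−3, −5], [1, 2]], and T = P·diag(−2, −3)·P⁻¹.
Then T⁸ = P·diag(256, 6561)·P⁻¹ = [[−512, −32805], [256, 19683]] · [[−3, −5], [1, 2]] = [[−31269, −63050], [18915, 38086]].

[[−31269, −63050], [18915, 38086]]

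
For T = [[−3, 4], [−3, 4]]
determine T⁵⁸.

[[−3, 4], [−3, 4]]

T² = T (a projection; rank 1, trace 1), so T⁵⁸ = T.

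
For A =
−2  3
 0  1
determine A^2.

[[4, −3], [0, 1]]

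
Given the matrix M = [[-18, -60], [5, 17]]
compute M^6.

[[2724, 7980], [-665, -1931]]

tr M = -1 and det M = -6, so the characteristic polynomial is λ² − (-1)λ + (-6) with roots -3 and 2.
Eigenvectors give P = [[4, -3], [-1, 1]] with P⁻¹ = [[1, 3], [1, 4]], and M = P·diag(-3, 2)·P⁻¹.
Then M^6 = P·diag(729, 64)·P⁻¹ = [[2916, -192], [-729, 64]] · [[1, 3], [1, 4]] = [[2724, 7980], [-665, -1931]].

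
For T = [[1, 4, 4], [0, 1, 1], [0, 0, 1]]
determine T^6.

T = I + N where N = [[0, 4, 4], [0, 0, 1], [0, 0, 0]] is strictly upper-triangular, so N^3 = 0.
(I + N)^6 = I + 6·N + 15·N^2 = [[1, 24, 84], [0, 1, 6], [0, 0, 1]].

[[1, 24, 84], [0, 1, 6], [0, 0, 1]]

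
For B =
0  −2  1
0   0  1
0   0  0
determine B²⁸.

[[0, 0, 0], [0, 0, 0], [0, 0, 0]]

B is strictly triangular, hence nilpotent: B³ = 0, so B²⁸ = 0.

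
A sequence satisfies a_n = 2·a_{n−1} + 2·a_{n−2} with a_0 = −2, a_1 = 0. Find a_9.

−3584

With companion matrix C = [[2, 2], [1, 0]], [a_n, a_{n−1}]ᵀ = C·[a_{n−1}, a_{n−2}]ᵀ, so [a_9, a_8]ᵀ = C⁸·[a_1, a_0]ᵀ.
C⁸ = [[2448, 1792], [896, 656]], giving [a_9, a_8]ᵀ = [[−3584], [−1312]].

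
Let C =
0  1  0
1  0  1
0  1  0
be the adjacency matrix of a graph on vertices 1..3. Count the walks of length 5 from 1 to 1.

The number of length-5 walks from vertex 1 to vertex 1 is entry (1,1) of C⁵, where C is the adjacency matrix.
C² = [[1, 0, 1], [0, 2, 0], [1, 0, 1]]
C³ = [[0, 2, 0], [2, 0, 2], [0, 2, 0]]
C⁴ = [[2, 0, 2], [0, 4, 0], [2, 0, 2]]
C⁵ = [[0, 4, 0], [4, 0, 4], [0, 4, 0]]

0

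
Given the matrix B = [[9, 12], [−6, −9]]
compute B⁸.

tr B = 0 and det B = −9, so the characteristic polynomial is λ² − (0)λ + (−9) with roots −3 and 3.
Eigenvectors give P = [[1, −2], [−1, 1]] with P⁻¹ = [[−1, −2], [−1, −1]], and B = P·diag(−3, 3)·P⁻¹.
Then B⁸ = P·diag(6561, 6561)·P⁻¹ = [[6561, −13122], [−6561, 6561]] · [[−1, −2], [−1, −1]] = [[6561, 0], [0, 6561]].

[[6561, 0], [0, 6561]]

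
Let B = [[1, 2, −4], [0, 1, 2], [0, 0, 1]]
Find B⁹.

B = I + N where N = [[0, 2, −4], [0, 0, 2], [0, 0, 0]] is strictly upper-triangular, so N³ = 0.
(I + N)⁹ = I + 9·N + 36·N² = [[1, 18, 108], [0, 1, 18], [0, 0, 1]].

[[1, 18, 108], [0, 1, 18], [0, 0, 1]]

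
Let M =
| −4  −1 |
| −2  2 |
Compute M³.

[[−76, −14], [−28, 8]]

M² = [[18, 2], [4, 6]]
M³ = [[−76, −14], [−28, 8]]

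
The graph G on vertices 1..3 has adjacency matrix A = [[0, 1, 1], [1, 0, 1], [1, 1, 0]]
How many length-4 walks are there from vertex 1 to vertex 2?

The number of length-4 walks from vertex 1 to vertex 2 is entry (1,2) of A⁴, where A is the adjacency matrix.
A² = [[2, 1, 1], [1, 2, 1], [1, 1, 2]]
A³ = [[2, 3, 3], [3, 2, 3], [3, 3, 2]]
A⁴ = [[6, 5, 5], [5, 6, 5], [5, 5, 6]]

5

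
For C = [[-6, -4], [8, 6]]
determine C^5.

tr C = 0 and det C = -4, so the characteristic polynomial is λ² − (0)λ + (-4) with roots -2 and 2.
Eigenvectors give P = [[1, 1], [-1, -2]] with P⁻¹ = [[2, 1], [-1, -1]], and C = P·diag(-2, 2)·P⁻¹.
Then C^5 = P·diag(-32, 32)·P⁻¹ = [[-32, 32], [32, -64]] · [[2, 1], [-1, -1]] = [[-96, -64], [128, 96]].

[[-96, -64], [128, 96]]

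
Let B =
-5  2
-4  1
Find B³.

[[-53, 26], [-52, 25]]

tr B = -4 and det B = 3, so the characteristic polynomial is λ² − (-4)λ + (3) with roots -3 and -1.
Eigenvectors give P = [[1, -1], [1, -2]] with P⁻¹ = [[2, -1], [1, -1]], and B = P·diag(-3, -1)·P⁻¹.
Then B³ = P·diag(-27, -1)·P⁻¹ = [[-27, 1], [-27, 2]] · [[2, -1], [1, -1]] = [[-53, 26], [-52, 25]].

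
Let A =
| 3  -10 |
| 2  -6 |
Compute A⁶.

[[-251, 630], [-126, 316]]

tr A = -3 and det A = 2, so the characteristic polynomial is λ² − (-3)λ + (2) with roots -1 and -2.
Eigenvectors give P = [[5, 2], [2, 1]] with P⁻¹ = [[1, -2], [-2, 5]], and A = P·diag(-1, -2)·P⁻¹.
Then A⁶ = P·diag(1, 64)·P⁻¹ = [[5, 128], [2, 64]] · [[1, -2], [-2, 5]] = [[-251, 630], [-126, 316]].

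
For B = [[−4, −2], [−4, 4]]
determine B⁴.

B² = [[24, 0], [0, 24]]
B³ = [[−96, −48], [−96, 96]]
B⁴ = [[576, 0], [0, 576]]

[[576, 0], [0, 576]]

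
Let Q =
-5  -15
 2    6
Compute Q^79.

Q² = Q (a projection; rank 1, trace 1), so Q^79 = Q.

[[-5, -15], [2, 6]]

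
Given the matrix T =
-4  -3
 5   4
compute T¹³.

[[-4, -3], [5, 4]]

T² = I (check: tr T = 0 and det T = -1), so T¹³ = T since 13 is odd.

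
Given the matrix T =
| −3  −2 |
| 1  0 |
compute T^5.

[[−63, −62], [31, 30]]

tr T = −3 and det T = 2, so the characteristic polynomial is λ² − (−3)λ + (2) with roots −2 and −1.
Eigenvectors give P = [[−2, −1], [1, 1]] with P⁻¹ = [[−1, −1], [1, 2]], and T = P·diag(−2, −1)·P⁻¹.
Then T^5 = P·diag(−32, −1)·P⁻¹ = [[64, 1], [−32, −1]] · [[−1, −1], [1, 2]] = [[−63, −62], [31, 30]].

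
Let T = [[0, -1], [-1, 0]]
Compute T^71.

T² = I (check: tr T = 0 and det T = -1), so T^71 = T since 71 is odd.

[[0, -1], [-1, 0]]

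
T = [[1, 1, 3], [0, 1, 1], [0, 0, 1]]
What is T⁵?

[[1, 5, 25], [0, 1, 5], [0, 0, 1]]

T = I + N where N = [[0, 1, 3], [0, 0, 1], [0, 0, 0]] is strictly upper-triangular, so N³ = 0.
(I + N)⁵ = I + 5·N + 10·N² = [[1, 5, 25], [0, 1, 5], [0, 0, 1]].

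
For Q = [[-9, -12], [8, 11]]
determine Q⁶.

tr Q = 2 and det Q = -3, so the characteristic polynomial is λ² − (2)λ + (-3) with roots 3 and -1.
Eigenvectors give P = [[-1, 3], [1, -2]] with P⁻¹ = [[2, 3], [1, 1]], and Q = P·diag(3, -1)·P⁻¹.
Then Q⁶ = P·diag(729, 1)·P⁻¹ = [[-729, 3], [729, -2]] · [[2, 3], [1, 1]] = [[-1455, -2184], [1456, 2185]].

[[-1455, -2184], [1456, 2185]]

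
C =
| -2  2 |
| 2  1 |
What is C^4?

C^2 = [[8, -2], [-2, 5]]
C^3 = [[-20, 14], [14, 1]]
C^4 = [[68, -26], [-26, 29]]

[[68, -26], [-26, 29]]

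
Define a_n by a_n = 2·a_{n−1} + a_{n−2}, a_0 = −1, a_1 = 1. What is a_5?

With companion matrix Q = [[2, 1], [1, 0]], [a_n, a_{n−1}]ᵀ = Q·[a_{n−1}, a_{n−2}]ᵀ, so [a_5, a_4]ᵀ = Q⁴·[a_1, a_0]ᵀ.
Q⁴ = [[29, 12], [12, 5]], giving [a_5, a_4]ᵀ = [[17], [7]].

17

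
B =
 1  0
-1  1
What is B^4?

[[1, 0], [-4, 1]]

B = I + N where N = [[0, 0], [-1, 0]] is strictly lower-triangular, so N^2 = 0.
(I + N)^4 = I + 4·N = [[1, 0], [-4, 1]].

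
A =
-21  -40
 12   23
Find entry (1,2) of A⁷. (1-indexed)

tr A = 2 and det A = -3, so the characteristic polynomial is λ² − (2)λ + (-3) with roots 3 and -1.
Eigenvectors give P = [[5, 2], [-3, -1]] with P⁻¹ = [[-1, -2], [3, 5]], and A = P·diag(3, -1)·P⁻¹.
Then A⁷ = P·diag(2187, -1)·P⁻¹ = [[10935, -2], [-6561, 1]] · [[-1, -2], [3, 5]] = [[-10941, -21880], [6564, 13127]].

-21880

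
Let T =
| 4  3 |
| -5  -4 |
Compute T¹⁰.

T² = I (check: tr T = 0 and det T = -1), so T¹⁰ = I since 10 is even.

[[1, 0], [0, 1]]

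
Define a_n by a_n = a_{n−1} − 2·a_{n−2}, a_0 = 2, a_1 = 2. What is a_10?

46

With companion matrix C = [[1, −2], [1, 0]], [a_n, a_{n−1}]ᵀ = C·[a_{n−1}, a_{n−2}]ᵀ, so [a_10, a_9]ᵀ = C⁹·[a_1, a_0]ᵀ.
C⁹ = [[−11, 34], [−17, 6]], giving [a_10, a_9]ᵀ = [[46], [−22]].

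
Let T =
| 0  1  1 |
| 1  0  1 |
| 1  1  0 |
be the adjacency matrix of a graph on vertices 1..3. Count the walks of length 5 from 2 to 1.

The number of length-5 walks from vertex 2 to vertex 1 is entry (2,1) of T^5, where T is the adjacency matrix.
T^2 = [[2, 1, 1], [1, 2, 1], [1, 1, 2]]
T^3 = [[2, 3, 3], [3, 2, 3], [3, 3, 2]]
T^4 = [[6, 5, 5], [5, 6, 5], [5, 5, 6]]
T^5 = [[10, 11, 11], [11, 10, 11], [11, 11, 10]]

11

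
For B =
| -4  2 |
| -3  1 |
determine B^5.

[[-94, 62], [-93, 61]]

tr B = -3 and det B = 2, so the characteristic polynomial is λ² − (-3)λ + (2) with roots -2 and -1.
Eigenvectors give P = [[-1, -2], [-1, -3]] with P⁻¹ = [[-3, 2], [1, -1]], and B = P·diag(-2, -1)·P⁻¹.
Then B^5 = P·diag(-32, -1)·P⁻¹ = [[32, 2], [32, 3]] · [[-3, 2], [1, -1]] = [[-94, 62], [-93, 61]].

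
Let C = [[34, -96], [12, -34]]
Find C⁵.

tr C = 0 and det C = -4, so the characteristic polynomial is λ² − (0)λ + (-4) with roots -2 and 2.
Eigenvectors give P = [[-8, 3], [-3, 1]] with P⁻¹ = [[1, -3], [3, -8]], and C = P·diag(-2, 2)·P⁻¹.
Then C⁵ = P·diag(-32, 32)·P⁻¹ = [[256, 96], [96, 32]] · [[1, -3], [3, -8]] = [[544, -1536], [192, -544]].

[[544, -1536], [192, -544]]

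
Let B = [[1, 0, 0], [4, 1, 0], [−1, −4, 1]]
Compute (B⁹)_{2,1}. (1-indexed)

36

B = I + N where N = [[0, 0, 0], [4, 0, 0], [−1, −4, 0]] is strictly lower-triangular, so N³ = 0.
(I + N)⁹ = I + 9·N + 36·N² = [[1, 0, 0], [36, 1, 0], [−585, −36, 1]].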